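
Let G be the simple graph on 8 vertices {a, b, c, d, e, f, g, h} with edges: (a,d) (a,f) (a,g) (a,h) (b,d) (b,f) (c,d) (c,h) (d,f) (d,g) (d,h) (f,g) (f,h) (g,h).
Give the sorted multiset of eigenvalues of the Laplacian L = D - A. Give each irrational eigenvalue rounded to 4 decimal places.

[0, 0, 1.7639, 2.2679, 5, 5.7321, 6.2361, 7]

Reading degrees in the order [a, b, c, d, e, f, g, h] gives [4, 2, 2, 6, 0, 5, 4, 5]; set D = diag(4, 2, 2, 6, 0, 5, 4, 5) and form L = D - A. Since every row of L sums to 0, the all-ones vector is in the kernel and 0 is an eigenvalue. The 2 zero eigenvalues correspond to the 2 connected components. The eigenvalues sum to 28, which equals trace(L) = 2|E|. There are 2 zeros in the spectrum, matching the 2 components.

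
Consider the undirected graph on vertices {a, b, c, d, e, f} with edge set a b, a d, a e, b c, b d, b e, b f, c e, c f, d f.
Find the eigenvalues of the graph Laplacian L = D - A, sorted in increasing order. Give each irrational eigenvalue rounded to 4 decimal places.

Each diagonal entry of L is the vertex degree and each off-diagonal entry is -1 where an edge is present, 0 otherwise; in the order [a, b, c, d, e, f] the diagonal is [3, 5, 3, 3, 3, 3]. Diagonalising L (or applying a numerical eigensolver to the 6x6 matrix) gives the spectrum above. The largest eigenvalue, 6, is at most the vertex count 6. There is one zero in the spectrum, matching the 1 component.

[0, 2.3820, 2.3820, 4.6180, 4.6180, 6]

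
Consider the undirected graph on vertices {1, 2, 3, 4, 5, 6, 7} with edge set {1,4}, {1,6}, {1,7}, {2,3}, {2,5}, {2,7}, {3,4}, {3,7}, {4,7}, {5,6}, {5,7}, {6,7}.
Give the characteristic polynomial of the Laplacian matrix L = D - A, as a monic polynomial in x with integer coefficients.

x^7 - 24x^6 + 231x^5 - 1140x^4 + 3036x^3 - 4128x^2 + 2240x

With the vertex order [1, 2, 3, 4, 5, 6, 7], the degrees are [3, 3, 3, 3, 3, 3, 6], giving D = diag(3, 3, 3, 3, 3, 3, 6) and L = D - A. The eigenvalues of L are [0, 2, 2, 4, 4, 5, 7]; the characteristic polynomial is the product of (x - lambda_i), which multiplies out to x^7 - 24x^6 + 231x^5 - 1140x^4 + 3036x^3 - 4128x^2 + 2240x. The coefficient of x^6 equals -trace(L) = -24, matching the sum of degrees. There is one zero in the spectrum, matching the 1 component.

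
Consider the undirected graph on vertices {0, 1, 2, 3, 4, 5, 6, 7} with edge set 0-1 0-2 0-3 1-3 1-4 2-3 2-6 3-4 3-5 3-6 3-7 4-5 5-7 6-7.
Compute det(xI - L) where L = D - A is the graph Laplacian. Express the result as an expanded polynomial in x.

x^8 - 28x^7 + 322x^6 - 1974x^5 + 6965x^4 - 14126x^3 + 15225x^2 - 6728x

With the vertex order [0, 1, 2, 3, 4, 5, 6, 7], the degrees are [3, 3, 3, 7, 3, 3, 3, 3], giving D = diag(3, 3, 3, 7, 3, 3, 3, 3) and L = D - A. L has integer entries, so p(x) = det(xI - L) has integer coefficients. Expanding the determinant yields x^8 - 28x^7 + 322x^6 - 1974x^5 + 6965x^4 - 14126x^3 + 15225x^2 - 6728x. The constant term is 0 because L is singular (the all-ones vector lies in its kernel). The largest eigenvalue, 8, is at most the vertex count 8.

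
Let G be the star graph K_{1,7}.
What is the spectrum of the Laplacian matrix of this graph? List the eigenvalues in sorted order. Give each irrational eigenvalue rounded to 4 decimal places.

The graph has 8 vertices and degree multiset [7, 1, 1, 1, 1, 1, 1, 1]; D is the diagonal matrix of degrees and L = D - A. Since every row of L sums to 0, the all-ones vector is in the kernel and 0 is an eigenvalue. The single zero eigenvalue shows the graph is connected. The eigenvalues sum to 14, which equals trace(L) = 2|E|. The largest eigenvalue, 8, is at most the vertex count 8.

[0, 1, 1, 1, 1, 1, 1, 8]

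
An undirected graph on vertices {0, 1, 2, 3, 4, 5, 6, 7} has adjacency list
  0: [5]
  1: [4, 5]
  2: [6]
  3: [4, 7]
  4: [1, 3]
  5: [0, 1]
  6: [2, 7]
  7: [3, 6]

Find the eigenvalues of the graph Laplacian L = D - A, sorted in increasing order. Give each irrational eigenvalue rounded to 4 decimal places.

[0, 0.1522, 0.5858, 1.2346, 2, 2.7654, 3.4142, 3.8478]

With the vertex order [0, 1, 2, 3, 4, 5, 6, 7], the degrees are [1, 2, 1, 2, 2, 2, 2, 2], giving D = diag(1, 2, 1, 2, 2, 2, 2, 2) and L = D - A. L is symmetric positive semidefinite, so every eigenvalue is real and nonnegative. The single zero eigenvalue shows the graph is connected. There is one zero in the spectrum, matching the 1 component. The eigenvalues sum to 14, which equals trace(L) = 2|E|.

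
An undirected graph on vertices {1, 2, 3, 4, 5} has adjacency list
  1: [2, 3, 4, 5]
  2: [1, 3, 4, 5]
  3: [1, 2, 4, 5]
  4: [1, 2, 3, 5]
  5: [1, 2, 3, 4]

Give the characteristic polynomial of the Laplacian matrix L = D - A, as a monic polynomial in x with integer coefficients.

x^5 - 20x^4 + 150x^3 - 500x^2 + 625x

Reading degrees in the order [1, 2, 3, 4, 5] gives [4, 4, 4, 4, 4]; set D = diag(4, 4, 4, 4, 4) and form L = D - A. L has integer entries, so p(x) = det(xI - L) has integer coefficients. Expanding the determinant yields x^5 - 20x^4 + 150x^3 - 500x^2 + 625x. Since p(0) = det(-L) = 0, x divides p(x). By the matrix-tree theorem the graph has (1/5) * product of the nonzero eigenvalues = 125 spanning trees.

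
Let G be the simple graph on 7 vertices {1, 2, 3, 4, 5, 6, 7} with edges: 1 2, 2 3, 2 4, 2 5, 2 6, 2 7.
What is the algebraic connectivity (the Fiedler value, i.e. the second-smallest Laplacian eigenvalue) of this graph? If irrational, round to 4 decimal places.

1

Each diagonal entry of L is the vertex degree and each off-diagonal entry is -1 where an edge is present, 0 otherwise; in the order [1, 2, 3, 4, 5, 6, 7] the diagonal is [1, 6, 1, 1, 1, 1, 1]. The sorted Laplacian eigenvalues are [0, 1, 1, 1, 1, 1, 7]; the algebraic connectivity is the second entry, 1.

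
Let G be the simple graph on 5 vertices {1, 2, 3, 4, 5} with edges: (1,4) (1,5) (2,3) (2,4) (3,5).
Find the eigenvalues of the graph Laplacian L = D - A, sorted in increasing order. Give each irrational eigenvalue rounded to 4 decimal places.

[0, 1.3820, 1.3820, 3.6180, 3.6180]

With the vertex order [1, 2, 3, 4, 5], the degrees are [2, 2, 2, 2, 2], giving D = diag(2, 2, 2, 2, 2) and L = D - A. Since every row of L sums to 0, the all-ones vector is in the kernel and 0 is an eigenvalue. The single zero eigenvalue shows the graph is connected. By the matrix-tree theorem the graph has (1/5) * product of the nonzero eigenvalues = 5 spanning trees.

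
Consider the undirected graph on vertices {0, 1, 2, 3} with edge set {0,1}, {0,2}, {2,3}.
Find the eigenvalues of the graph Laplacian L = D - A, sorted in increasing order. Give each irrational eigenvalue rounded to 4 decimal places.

With the vertex order [0, 1, 2, 3], the degrees are [2, 1, 2, 1], giving D = diag(2, 1, 2, 1) and L = D - A. Diagonalising L (or applying a numerical eigensolver to the 4x4 matrix) gives the spectrum above. The single zero eigenvalue shows the graph is connected. The eigenvalues sum to 6, which equals trace(L) = 2|E|. There is one zero in the spectrum, matching the 1 component.

[0, 0.5858, 2, 3.4142]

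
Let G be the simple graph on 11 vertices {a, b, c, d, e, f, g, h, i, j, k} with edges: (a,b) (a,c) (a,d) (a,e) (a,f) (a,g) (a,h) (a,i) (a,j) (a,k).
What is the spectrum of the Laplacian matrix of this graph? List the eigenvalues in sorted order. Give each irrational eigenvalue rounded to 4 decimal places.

Each diagonal entry of L is the vertex degree and each off-diagonal entry is -1 where an edge is present, 0 otherwise; in the order [a, b, c, d, e, f, g, h, i, j, k] the diagonal is [10, 1, 1, 1, 1, 1, 1, 1, 1, 1, 1]. The multiplicity of 0 as a Laplacian eigenvalue equals the number of connected components. There is one zero in the spectrum, matching the 1 component. By the matrix-tree theorem the graph has (1/11) * product of the nonzero eigenvalues = 1 spanning tree.

[0, 1, 1, 1, 1, 1, 1, 1, 1, 1, 11]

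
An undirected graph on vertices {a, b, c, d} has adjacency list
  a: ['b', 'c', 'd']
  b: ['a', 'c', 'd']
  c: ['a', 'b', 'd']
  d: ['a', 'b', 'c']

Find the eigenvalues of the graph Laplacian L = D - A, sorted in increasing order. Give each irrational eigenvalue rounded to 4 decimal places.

[0, 4, 4, 4]

Reading degrees in the order [a, b, c, d] gives [3, 3, 3, 3]; set D = diag(3, 3, 3, 3) and form L = D - A. The multiplicity of 0 as a Laplacian eigenvalue equals the number of connected components. The single zero eigenvalue shows the graph is connected. By the matrix-tree theorem the graph has (1/4) * product of the nonzero eigenvalues = 16 spanning trees. The largest eigenvalue, 4, is at most the vertex count 4.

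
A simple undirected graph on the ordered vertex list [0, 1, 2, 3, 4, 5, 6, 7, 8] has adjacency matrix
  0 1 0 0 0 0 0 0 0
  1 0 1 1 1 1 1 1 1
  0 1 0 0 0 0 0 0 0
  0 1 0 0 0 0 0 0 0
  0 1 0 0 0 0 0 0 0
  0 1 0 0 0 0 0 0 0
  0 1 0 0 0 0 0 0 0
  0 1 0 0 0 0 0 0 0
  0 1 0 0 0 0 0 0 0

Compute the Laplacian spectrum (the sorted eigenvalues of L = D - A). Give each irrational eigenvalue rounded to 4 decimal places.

[0, 1, 1, 1, 1, 1, 1, 1, 9]

Reading degrees in the order [0, 1, 2, 3, 4, 5, 6, 7, 8] gives [1, 8, 1, 1, 1, 1, 1, 1, 1]; set D = diag(1, 8, 1, 1, 1, 1, 1, 1, 1) and form L = D - A. Since every row of L sums to 0, the all-ones vector is in the kernel and 0 is an eigenvalue. The eigenvalues sum to 16, which equals trace(L) = 2|E|. There is one zero in the spectrum, matching the 1 component.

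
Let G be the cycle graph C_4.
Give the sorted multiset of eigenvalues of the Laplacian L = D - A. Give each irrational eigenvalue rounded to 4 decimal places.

[0, 2, 2, 4]

The graph has 4 vertices and degree multiset [2, 2, 2, 2]; D is the diagonal matrix of degrees and L = D - A. The multiplicity of 0 as a Laplacian eigenvalue equals the number of connected components. The single zero eigenvalue shows the graph is connected. The largest eigenvalue, 4, is at most the vertex count 4.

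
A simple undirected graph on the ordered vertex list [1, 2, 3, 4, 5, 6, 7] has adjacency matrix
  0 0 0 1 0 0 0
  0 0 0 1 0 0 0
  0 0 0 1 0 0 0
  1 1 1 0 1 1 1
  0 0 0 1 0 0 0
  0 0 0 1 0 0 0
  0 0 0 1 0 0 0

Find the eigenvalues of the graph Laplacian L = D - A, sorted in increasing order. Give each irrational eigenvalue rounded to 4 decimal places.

With the vertex order [1, 2, 3, 4, 5, 6, 7], the degrees are [1, 1, 1, 6, 1, 1, 1], giving D = diag(1, 1, 1, 6, 1, 1, 1) and L = D - A. Since every row of L sums to 0, the all-ones vector is in the kernel and 0 is an eigenvalue. The largest eigenvalue, 7, is at most the vertex count 7.

[0, 1, 1, 1, 1, 1, 7]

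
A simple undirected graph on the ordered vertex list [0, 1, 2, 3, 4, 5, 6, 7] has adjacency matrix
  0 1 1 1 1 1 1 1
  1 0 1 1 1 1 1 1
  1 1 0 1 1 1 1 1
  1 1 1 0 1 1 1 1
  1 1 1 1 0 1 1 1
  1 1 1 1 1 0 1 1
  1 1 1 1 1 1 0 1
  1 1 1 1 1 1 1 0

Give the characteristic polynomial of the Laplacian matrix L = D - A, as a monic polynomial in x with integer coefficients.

x^8 - 56x^7 + 1344x^6 - 17920x^5 + 143360x^4 - 688128x^3 + 1835008x^2 - 2097152x

Each diagonal entry of L is the vertex degree and each off-diagonal entry is -1 where an edge is present, 0 otherwise; in the order [0, 1, 2, 3, 4, 5, 6, 7] the diagonal is [7, 7, 7, 7, 7, 7, 7, 7]. Computing det(xI - L) by cofactor expansion (or equivalently via sum-over-permutations) gives x^8 - 56x^7 + 1344x^6 - 17920x^5 + 143360x^4 - 688128x^3 + 1835008x^2 - 2097152x. The constant term is 0 because L is singular (the all-ones vector lies in its kernel). The largest eigenvalue, 8, is at most the vertex count 8.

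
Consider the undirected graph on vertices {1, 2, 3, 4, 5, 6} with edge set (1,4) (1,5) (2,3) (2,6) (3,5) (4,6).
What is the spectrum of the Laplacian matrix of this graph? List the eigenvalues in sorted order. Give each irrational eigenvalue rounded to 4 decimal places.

[0, 1, 1, 3, 3, 4]

Each diagonal entry of L is the vertex degree and each off-diagonal entry is -1 where an edge is present, 0 otherwise; in the order [1, 2, 3, 4, 5, 6] the diagonal is [2, 2, 2, 2, 2, 2]. Since every row of L sums to 0, the all-ones vector is in the kernel and 0 is an eigenvalue. The single zero eigenvalue shows the graph is connected. There is one zero in the spectrum, matching the 1 component.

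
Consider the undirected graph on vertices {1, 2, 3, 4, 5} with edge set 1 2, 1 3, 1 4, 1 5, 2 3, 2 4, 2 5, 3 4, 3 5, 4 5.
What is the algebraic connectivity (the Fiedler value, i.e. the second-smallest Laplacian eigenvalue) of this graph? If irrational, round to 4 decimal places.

5

With the vertex order [1, 2, 3, 4, 5], the degrees are [4, 4, 4, 4, 4], giving D = diag(4, 4, 4, 4, 4) and L = D - A. The smallest Laplacian eigenvalue is always 0. The next one, lambda_2 = 5, measures how hard the graph is to disconnect: larger values mean better connectivity. The largest eigenvalue, 5, is at most the vertex count 5.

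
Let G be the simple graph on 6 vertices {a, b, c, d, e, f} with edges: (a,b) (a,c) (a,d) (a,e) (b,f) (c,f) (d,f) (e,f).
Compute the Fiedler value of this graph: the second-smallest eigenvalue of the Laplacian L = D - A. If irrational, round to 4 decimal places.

2

Each diagonal entry of L is the vertex degree and each off-diagonal entry is -1 where an edge is present, 0 otherwise; in the order [a, b, c, d, e, f] the diagonal is [4, 2, 2, 2, 2, 4]. Computing the eigenvalues of L and sorting gives [0, 2, 2, 2, 4, 6]. The Fiedler value lambda_2 = 2 is strictly positive, so the graph is connected. There is one zero in the spectrum, matching the 1 component. By the matrix-tree theorem the graph has (1/6) * product of the nonzero eigenvalues = 32 spanning trees.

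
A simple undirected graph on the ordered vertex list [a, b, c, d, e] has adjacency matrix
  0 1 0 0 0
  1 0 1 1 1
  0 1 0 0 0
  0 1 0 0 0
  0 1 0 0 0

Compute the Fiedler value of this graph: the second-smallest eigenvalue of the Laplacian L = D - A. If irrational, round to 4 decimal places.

Each diagonal entry of L is the vertex degree and each off-diagonal entry is -1 where an edge is present, 0 otherwise; in the order [a, b, c, d, e] the diagonal is [1, 4, 1, 1, 1]. The sorted Laplacian eigenvalues are [0, 1, 1, 1, 5]; the algebraic connectivity is the second entry, 1. The eigenvalues sum to 8, which equals trace(L) = 2|E|.

1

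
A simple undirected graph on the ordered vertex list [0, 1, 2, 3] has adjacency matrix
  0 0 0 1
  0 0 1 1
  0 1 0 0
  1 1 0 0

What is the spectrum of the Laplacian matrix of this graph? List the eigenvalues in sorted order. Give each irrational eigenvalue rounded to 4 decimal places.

With the vertex order [0, 1, 2, 3], the degrees are [1, 2, 1, 2], giving D = diag(1, 2, 1, 2) and L = D - A. Since every row of L sums to 0, the all-ones vector is in the kernel and 0 is an eigenvalue. The eigenvalues sum to 6, which equals trace(L) = 2|E|.

[0, 0.5858, 2, 3.4142]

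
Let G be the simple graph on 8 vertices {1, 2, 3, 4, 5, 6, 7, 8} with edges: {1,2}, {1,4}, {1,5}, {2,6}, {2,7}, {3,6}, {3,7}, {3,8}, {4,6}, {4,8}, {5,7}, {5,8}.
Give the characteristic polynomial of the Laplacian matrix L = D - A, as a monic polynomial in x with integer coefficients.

Reading degrees in the order [1, 2, 3, 4, 5, 6, 7, 8] gives [3, 3, 3, 3, 3, 3, 3, 3]; set D = diag(3, 3, 3, 3, 3, 3, 3, 3) and form L = D - A. The eigenvalues of L are [0, 2, 2, 2, 4, 4, 4, 6]; the characteristic polynomial is the product of (x - lambda_i), which multiplies out to x^8 - 24x^7 + 240x^6 - 1296x^5 + 4080x^4 - 7488x^3 + 7424x^2 - 3072x. The coefficient of x^7 equals -trace(L) = -24, matching the sum of degrees.

x^8 - 24x^7 + 240x^6 - 1296x^5 + 4080x^4 - 7488x^3 + 7424x^2 - 3072x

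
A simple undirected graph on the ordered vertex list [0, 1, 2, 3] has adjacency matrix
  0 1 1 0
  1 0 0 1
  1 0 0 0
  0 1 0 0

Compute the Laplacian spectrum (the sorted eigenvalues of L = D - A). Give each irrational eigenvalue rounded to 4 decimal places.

Each diagonal entry of L is the vertex degree and each off-diagonal entry is -1 where an edge is present, 0 otherwise; in the order [0, 1, 2, 3] the diagonal is [2, 2, 1, 1]. Diagonalising L (or applying a numerical eigensolver to the 4x4 matrix) gives the spectrum above. The largest eigenvalue, 3.4142, is at most the vertex count 4.

[0, 0.5858, 2, 3.4142]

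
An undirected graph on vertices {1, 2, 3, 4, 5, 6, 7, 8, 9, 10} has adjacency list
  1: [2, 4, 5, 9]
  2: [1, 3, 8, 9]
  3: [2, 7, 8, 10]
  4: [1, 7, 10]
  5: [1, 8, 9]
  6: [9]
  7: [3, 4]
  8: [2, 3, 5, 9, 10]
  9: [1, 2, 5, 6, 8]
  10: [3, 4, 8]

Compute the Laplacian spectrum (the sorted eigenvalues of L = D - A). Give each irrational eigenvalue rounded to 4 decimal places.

[0, 0.7566, 1.4662, 2.3858, 2.6984, 3.4321, 5.2746, 5.2950, 6.0892, 6.6022]

Each diagonal entry of L is the vertex degree and each off-diagonal entry is -1 where an edge is present, 0 otherwise; in the order [1, 2, 3, 4, 5, 6, 7, 8, 9, 10] the diagonal is [4, 4, 4, 3, 3, 1, 2, 5, 5, 3]. L is symmetric positive semidefinite, so every eigenvalue is real and nonnegative. The single zero eigenvalue shows the graph is connected. There is one zero in the spectrum, matching the 1 component.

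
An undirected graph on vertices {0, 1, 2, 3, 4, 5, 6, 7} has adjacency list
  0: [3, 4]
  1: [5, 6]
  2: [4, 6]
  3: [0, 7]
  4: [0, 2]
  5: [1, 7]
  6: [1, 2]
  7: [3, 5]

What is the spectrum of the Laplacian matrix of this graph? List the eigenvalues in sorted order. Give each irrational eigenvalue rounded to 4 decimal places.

With the vertex order [0, 1, 2, 3, 4, 5, 6, 7], the degrees are [2, 2, 2, 2, 2, 2, 2, 2], giving D = diag(2, 2, 2, 2, 2, 2, 2, 2) and L = D - A. The multiplicity of 0 as a Laplacian eigenvalue equals the number of connected components. The eigenvalues sum to 16, which equals trace(L) = 2|E|. There is one zero in the spectrum, matching the 1 component.

[0, 0.5858, 0.5858, 2, 2, 3.4142, 3.4142, 4]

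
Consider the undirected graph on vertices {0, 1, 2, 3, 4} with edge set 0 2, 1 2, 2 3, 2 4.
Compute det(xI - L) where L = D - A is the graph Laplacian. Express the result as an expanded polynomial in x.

Each diagonal entry of L is the vertex degree and each off-diagonal entry is -1 where an edge is present, 0 otherwise; in the order [0, 1, 2, 3, 4] the diagonal is [1, 1, 4, 1, 1]. The eigenvalues of L are [0, 1, 1, 1, 5]; the characteristic polynomial is the product of (x - lambda_i), which multiplies out to x^5 - 8x^4 + 18x^3 - 16x^2 + 5x. The constant term is 0 because L is singular (the all-ones vector lies in its kernel). The largest eigenvalue, 5, is at most the vertex count 5.

x^5 - 8x^4 + 18x^3 - 16x^2 + 5x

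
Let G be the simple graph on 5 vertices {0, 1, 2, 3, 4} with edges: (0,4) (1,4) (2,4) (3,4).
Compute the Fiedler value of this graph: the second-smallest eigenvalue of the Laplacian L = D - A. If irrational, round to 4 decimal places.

1

Reading degrees in the order [0, 1, 2, 3, 4] gives [1, 1, 1, 1, 4]; set D = diag(1, 1, 1, 1, 4) and form L = D - A. The sorted Laplacian eigenvalues are [0, 1, 1, 1, 5]; the algebraic connectivity is the second entry, 1. By the matrix-tree theorem the graph has (1/5) * product of the nonzero eigenvalues = 1 spanning tree. The eigenvalues sum to 8, which equals trace(L) = 2|E|.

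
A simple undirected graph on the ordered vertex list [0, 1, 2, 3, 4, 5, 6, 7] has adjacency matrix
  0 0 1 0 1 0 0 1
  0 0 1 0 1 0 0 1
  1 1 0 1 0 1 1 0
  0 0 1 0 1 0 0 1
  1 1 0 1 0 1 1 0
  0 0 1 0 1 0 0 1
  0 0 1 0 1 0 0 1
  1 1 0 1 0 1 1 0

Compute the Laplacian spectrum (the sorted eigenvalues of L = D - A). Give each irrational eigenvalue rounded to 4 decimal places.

Each diagonal entry of L is the vertex degree and each off-diagonal entry is -1 where an edge is present, 0 otherwise; in the order [0, 1, 2, 3, 4, 5, 6, 7] the diagonal is [3, 3, 5, 3, 5, 3, 3, 5]. Diagonalising L (or applying a numerical eigensolver to the 8x8 matrix) gives the spectrum above. The eigenvalues sum to 30, which equals trace(L) = 2|E|.

[0, 3, 3, 3, 3, 5, 5, 8]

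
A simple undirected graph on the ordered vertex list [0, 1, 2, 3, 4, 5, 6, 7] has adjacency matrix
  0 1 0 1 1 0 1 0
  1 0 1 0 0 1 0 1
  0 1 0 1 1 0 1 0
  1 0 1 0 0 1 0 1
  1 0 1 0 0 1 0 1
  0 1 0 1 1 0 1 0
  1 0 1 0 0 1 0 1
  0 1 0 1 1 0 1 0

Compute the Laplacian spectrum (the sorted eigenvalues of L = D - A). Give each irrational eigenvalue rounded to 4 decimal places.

Each diagonal entry of L is the vertex degree and each off-diagonal entry is -1 where an edge is present, 0 otherwise; in the order [0, 1, 2, 3, 4, 5, 6, 7] the diagonal is [4, 4, 4, 4, 4, 4, 4, 4]. Diagonalising L (or applying a numerical eigensolver to the 8x8 matrix) gives the spectrum above. The single zero eigenvalue shows the graph is connected. The largest eigenvalue, 8, is at most the vertex count 8. By the matrix-tree theorem the graph has (1/8) * product of the nonzero eigenvalues = 4096 spanning trees.

[0, 4, 4, 4, 4, 4, 4, 8]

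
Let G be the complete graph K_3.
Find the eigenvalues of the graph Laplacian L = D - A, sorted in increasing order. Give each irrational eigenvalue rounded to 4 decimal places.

[0, 3, 3]

The graph has 3 vertices and degree multiset [2, 2, 2]; D is the diagonal matrix of degrees and L = D - A. Since every row of L sums to 0, the all-ones vector is in the kernel and 0 is an eigenvalue. The eigenvalues sum to 6, which equals trace(L) = 2|E|.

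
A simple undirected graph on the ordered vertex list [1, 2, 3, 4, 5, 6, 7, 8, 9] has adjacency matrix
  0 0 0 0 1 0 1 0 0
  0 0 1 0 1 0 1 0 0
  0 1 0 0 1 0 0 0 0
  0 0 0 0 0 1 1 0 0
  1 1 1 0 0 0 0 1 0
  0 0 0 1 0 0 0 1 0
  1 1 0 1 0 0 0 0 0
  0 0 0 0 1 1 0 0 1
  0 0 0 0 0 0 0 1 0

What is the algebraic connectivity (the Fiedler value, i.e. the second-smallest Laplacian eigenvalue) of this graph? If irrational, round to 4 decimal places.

0.5582

Reading degrees in the order [1, 2, 3, 4, 5, 6, 7, 8, 9] gives [2, 3, 2, 2, 4, 2, 3, 3, 1]; set D = diag(2, 3, 2, 2, 4, 2, 3, 3, 1) and form L = D - A. The smallest Laplacian eigenvalue is always 0. The next one, lambda_2 = 0.5582, measures how hard the graph is to disconnect: larger values mean better connectivity. The eigenvalues sum to 22, which equals trace(L) = 2|E|. There is one zero in the spectrum, matching the 1 component.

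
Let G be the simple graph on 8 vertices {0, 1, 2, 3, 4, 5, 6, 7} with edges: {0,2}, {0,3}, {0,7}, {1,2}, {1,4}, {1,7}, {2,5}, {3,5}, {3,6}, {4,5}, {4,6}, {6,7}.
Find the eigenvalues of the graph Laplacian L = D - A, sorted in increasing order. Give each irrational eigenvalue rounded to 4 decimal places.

Reading degrees in the order [0, 1, 2, 3, 4, 5, 6, 7] gives [3, 3, 3, 3, 3, 3, 3, 3]; set D = diag(3, 3, 3, 3, 3, 3, 3, 3) and form L = D - A. L is symmetric positive semidefinite, so every eigenvalue is real and nonnegative. The eigenvalues sum to 24, which equals trace(L) = 2|E|.

[0, 2, 2, 2, 4, 4, 4, 6]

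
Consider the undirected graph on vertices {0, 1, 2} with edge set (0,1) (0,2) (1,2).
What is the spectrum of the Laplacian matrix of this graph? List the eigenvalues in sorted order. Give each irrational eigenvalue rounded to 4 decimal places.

With the vertex order [0, 1, 2], the degrees are [2, 2, 2], giving D = diag(2, 2, 2) and L = D - A. Since every row of L sums to 0, the all-ones vector is in the kernel and 0 is an eigenvalue. The single zero eigenvalue shows the graph is connected.

[0, 3, 3]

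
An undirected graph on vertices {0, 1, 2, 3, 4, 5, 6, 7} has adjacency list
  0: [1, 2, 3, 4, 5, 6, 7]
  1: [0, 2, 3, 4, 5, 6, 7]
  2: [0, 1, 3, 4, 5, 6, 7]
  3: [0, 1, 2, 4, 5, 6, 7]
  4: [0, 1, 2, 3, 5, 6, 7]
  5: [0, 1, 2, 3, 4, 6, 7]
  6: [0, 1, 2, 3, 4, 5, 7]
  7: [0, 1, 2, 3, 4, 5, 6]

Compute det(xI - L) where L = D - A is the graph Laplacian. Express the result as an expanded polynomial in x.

With the vertex order [0, 1, 2, 3, 4, 5, 6, 7], the degrees are [7, 7, 7, 7, 7, 7, 7, 7], giving D = diag(7, 7, 7, 7, 7, 7, 7, 7) and L = D - A. L has integer entries, so p(x) = det(xI - L) has integer coefficients. Expanding the determinant yields x^8 - 56x^7 + 1344x^6 - 17920x^5 + 143360x^4 - 688128x^3 + 1835008x^2 - 2097152x. The constant term is 0 because L is singular (the all-ones vector lies in its kernel). There is one zero in the spectrum, matching the 1 component. The largest eigenvalue, 8, is at most the vertex count 8.

x^8 - 56x^7 + 1344x^6 - 17920x^5 + 143360x^4 - 688128x^3 + 1835008x^2 - 2097152x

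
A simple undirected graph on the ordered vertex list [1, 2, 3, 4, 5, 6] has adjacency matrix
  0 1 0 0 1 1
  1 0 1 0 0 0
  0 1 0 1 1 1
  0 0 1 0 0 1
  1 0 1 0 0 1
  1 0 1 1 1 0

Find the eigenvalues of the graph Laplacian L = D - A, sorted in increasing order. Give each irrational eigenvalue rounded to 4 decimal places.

[0, 1.6072, 2.3023, 3.6405, 4.8631, 5.5869]

Reading degrees in the order [1, 2, 3, 4, 5, 6] gives [3, 2, 4, 2, 3, 4]; set D = diag(3, 2, 4, 2, 3, 4) and form L = D - A. L is symmetric positive semidefinite, so every eigenvalue is real and nonnegative.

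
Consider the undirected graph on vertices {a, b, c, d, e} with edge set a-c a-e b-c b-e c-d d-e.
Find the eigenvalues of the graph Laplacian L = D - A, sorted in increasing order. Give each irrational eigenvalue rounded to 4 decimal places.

With the vertex order [a, b, c, d, e], the degrees are [2, 2, 3, 2, 3], giving D = diag(2, 2, 3, 2, 3) and L = D - A. The multiplicity of 0 as a Laplacian eigenvalue equals the number of connected components. The single zero eigenvalue shows the graph is connected. By the matrix-tree theorem the graph has (1/5) * product of the nonzero eigenvalues = 12 spanning trees. There is one zero in the spectrum, matching the 1 component.

[0, 2, 2, 3, 5]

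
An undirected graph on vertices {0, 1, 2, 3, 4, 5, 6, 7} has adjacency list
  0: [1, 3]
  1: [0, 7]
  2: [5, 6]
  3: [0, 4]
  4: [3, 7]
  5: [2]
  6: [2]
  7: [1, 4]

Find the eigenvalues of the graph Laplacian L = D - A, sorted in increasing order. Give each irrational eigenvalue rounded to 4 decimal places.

Each diagonal entry of L is the vertex degree and each off-diagonal entry is -1 where an edge is present, 0 otherwise; in the order [0, 1, 2, 3, 4, 5, 6, 7] the diagonal is [2, 2, 2, 2, 2, 1, 1, 2]. Diagonalising L (or applying a numerical eigensolver to the 8x8 matrix) gives the spectrum above. The 2 zero eigenvalues correspond to the 2 connected components.

[0, 0, 1, 1.3820, 1.3820, 3, 3.6180, 3.6180]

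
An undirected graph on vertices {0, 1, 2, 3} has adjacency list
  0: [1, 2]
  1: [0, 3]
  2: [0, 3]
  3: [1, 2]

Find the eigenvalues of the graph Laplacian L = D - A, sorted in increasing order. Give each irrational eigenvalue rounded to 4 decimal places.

With the vertex order [0, 1, 2, 3], the degrees are [2, 2, 2, 2], giving D = diag(2, 2, 2, 2) and L = D - A. L is symmetric positive semidefinite, so every eigenvalue is real and nonnegative. By the matrix-tree theorem the graph has (1/4) * product of the nonzero eigenvalues = 4 spanning trees. The largest eigenvalue, 4, is at most the vertex count 4.

[0, 2, 2, 4]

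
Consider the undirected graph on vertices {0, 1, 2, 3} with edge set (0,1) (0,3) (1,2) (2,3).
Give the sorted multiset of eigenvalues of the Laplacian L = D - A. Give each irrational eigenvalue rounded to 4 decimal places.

Reading degrees in the order [0, 1, 2, 3] gives [2, 2, 2, 2]; set D = diag(2, 2, 2, 2) and form L = D - A. Since every row of L sums to 0, the all-ones vector is in the kernel and 0 is an eigenvalue. The single zero eigenvalue shows the graph is connected.

[0, 2, 2, 4]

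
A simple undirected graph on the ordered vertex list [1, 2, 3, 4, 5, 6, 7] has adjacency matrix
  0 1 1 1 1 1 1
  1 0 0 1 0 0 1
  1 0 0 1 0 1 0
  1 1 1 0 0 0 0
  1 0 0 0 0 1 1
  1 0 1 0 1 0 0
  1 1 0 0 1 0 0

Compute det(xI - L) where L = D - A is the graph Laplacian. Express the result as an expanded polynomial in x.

With the vertex order [1, 2, 3, 4, 5, 6, 7], the degrees are [6, 3, 3, 3, 3, 3, 3], giving D = diag(6, 3, 3, 3, 3, 3, 3) and L = D - A. The eigenvalues of L are [0, 2, 2, 4, 4, 5, 7]; the characteristic polynomial is the product of (x - lambda_i), which multiplies out to x^7 - 24x^6 + 231x^5 - 1140x^4 + 3036x^3 - 4128x^2 + 2240x. The coefficient of x^6 equals -trace(L) = -24, matching the sum of degrees. The largest eigenvalue, 7, is at most the vertex count 7.

x^7 - 24x^6 + 231x^5 - 1140x^4 + 3036x^3 - 4128x^2 + 2240x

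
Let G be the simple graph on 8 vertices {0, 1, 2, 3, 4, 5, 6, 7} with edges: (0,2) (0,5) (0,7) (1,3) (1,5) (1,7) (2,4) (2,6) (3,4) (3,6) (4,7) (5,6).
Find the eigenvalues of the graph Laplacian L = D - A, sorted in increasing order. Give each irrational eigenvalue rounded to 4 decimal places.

[0, 2, 2, 2, 4, 4, 4, 6]

Reading degrees in the order [0, 1, 2, 3, 4, 5, 6, 7] gives [3, 3, 3, 3, 3, 3, 3, 3]; set D = diag(3, 3, 3, 3, 3, 3, 3, 3) and form L = D - A. Since every row of L sums to 0, the all-ones vector is in the kernel and 0 is an eigenvalue. The eigenvalues sum to 24, which equals trace(L) = 2|E|.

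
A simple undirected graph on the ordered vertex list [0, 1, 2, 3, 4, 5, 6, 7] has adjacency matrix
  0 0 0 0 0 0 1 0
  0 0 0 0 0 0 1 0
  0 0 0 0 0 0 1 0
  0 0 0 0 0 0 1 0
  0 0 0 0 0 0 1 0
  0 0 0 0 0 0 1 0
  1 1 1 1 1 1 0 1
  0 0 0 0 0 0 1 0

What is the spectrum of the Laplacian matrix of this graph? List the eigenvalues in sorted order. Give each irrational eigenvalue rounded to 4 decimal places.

Reading degrees in the order [0, 1, 2, 3, 4, 5, 6, 7] gives [1, 1, 1, 1, 1, 1, 7, 1]; set D = diag(1, 1, 1, 1, 1, 1, 7, 1) and form L = D - A. The multiplicity of 0 as a Laplacian eigenvalue equals the number of connected components. The single zero eigenvalue shows the graph is connected. The largest eigenvalue, 8, is at most the vertex count 8.

[0, 1, 1, 1, 1, 1, 1, 8]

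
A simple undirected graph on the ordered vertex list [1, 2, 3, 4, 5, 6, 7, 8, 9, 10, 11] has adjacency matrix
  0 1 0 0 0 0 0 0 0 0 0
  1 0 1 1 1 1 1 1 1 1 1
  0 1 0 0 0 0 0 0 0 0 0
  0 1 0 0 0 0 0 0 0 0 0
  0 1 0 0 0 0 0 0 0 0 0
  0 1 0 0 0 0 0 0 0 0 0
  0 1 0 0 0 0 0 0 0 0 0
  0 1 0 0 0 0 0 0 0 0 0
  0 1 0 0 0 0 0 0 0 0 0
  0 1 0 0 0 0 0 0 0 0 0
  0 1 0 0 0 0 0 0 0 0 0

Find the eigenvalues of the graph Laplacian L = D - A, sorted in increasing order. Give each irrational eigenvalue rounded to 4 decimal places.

With the vertex order [1, 2, 3, 4, 5, 6, 7, 8, 9, 10, 11], the degrees are [1, 10, 1, 1, 1, 1, 1, 1, 1, 1, 1], giving D = diag(1, 10, 1, 1, 1, 1, 1, 1, 1, 1, 1) and L = D - A. L is symmetric positive semidefinite, so every eigenvalue is real and nonnegative. The eigenvalues sum to 20, which equals trace(L) = 2|E|. By the matrix-tree theorem the graph has (1/11) * product of the nonzero eigenvalues = 1 spanning tree.

[0, 1, 1, 1, 1, 1, 1, 1, 1, 1, 11]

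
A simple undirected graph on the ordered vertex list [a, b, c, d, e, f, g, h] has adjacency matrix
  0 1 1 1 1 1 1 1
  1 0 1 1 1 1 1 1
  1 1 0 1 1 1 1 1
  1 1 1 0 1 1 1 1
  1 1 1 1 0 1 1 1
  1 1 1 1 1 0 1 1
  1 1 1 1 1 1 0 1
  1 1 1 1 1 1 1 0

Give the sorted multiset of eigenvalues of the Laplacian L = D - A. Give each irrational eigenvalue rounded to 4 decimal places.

Each diagonal entry of L is the vertex degree and each off-diagonal entry is -1 where an edge is present, 0 otherwise; in the order [a, b, c, d, e, f, g, h] the diagonal is [7, 7, 7, 7, 7, 7, 7, 7]. L is symmetric positive semidefinite, so every eigenvalue is real and nonnegative. By the matrix-tree theorem the graph has (1/8) * product of the nonzero eigenvalues = 262144 spanning trees. There is one zero in the spectrum, matching the 1 component.

[0, 8, 8, 8, 8, 8, 8, 8]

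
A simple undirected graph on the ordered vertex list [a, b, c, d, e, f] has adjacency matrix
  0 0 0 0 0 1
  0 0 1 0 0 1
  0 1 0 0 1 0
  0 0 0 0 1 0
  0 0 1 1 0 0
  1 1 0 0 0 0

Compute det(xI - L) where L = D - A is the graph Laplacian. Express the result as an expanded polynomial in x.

x^6 - 10x^5 + 36x^4 - 56x^3 + 35x^2 - 6x

Each diagonal entry of L is the vertex degree and each off-diagonal entry is -1 where an edge is present, 0 otherwise; in the order [a, b, c, d, e, f] the diagonal is [1, 2, 2, 1, 2, 2]. Computing det(xI - L) by cofactor expansion (or equivalently via sum-over-permutations) gives x^6 - 10x^5 + 36x^4 - 56x^3 + 35x^2 - 6x. The coefficient of x^5 equals -trace(L) = -10, matching the sum of degrees. There is one zero in the spectrum, matching the 1 component.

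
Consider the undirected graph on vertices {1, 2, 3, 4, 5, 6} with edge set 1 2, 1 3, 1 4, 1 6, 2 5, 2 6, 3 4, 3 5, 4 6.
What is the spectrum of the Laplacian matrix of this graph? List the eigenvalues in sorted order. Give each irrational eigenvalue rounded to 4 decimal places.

With the vertex order [1, 2, 3, 4, 5, 6], the degrees are [4, 3, 3, 3, 2, 3], giving D = diag(4, 3, 3, 3, 2, 3) and L = D - A. L is symmetric positive semidefinite, so every eigenvalue is real and nonnegative. The single zero eigenvalue shows the graph is connected.

[0, 1.6972, 2.3820, 4, 4.6180, 5.3028]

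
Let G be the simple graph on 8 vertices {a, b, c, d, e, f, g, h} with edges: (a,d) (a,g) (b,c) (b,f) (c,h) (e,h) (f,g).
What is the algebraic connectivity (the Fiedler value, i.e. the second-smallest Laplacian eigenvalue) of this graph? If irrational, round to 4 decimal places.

0.1522

Reading degrees in the order [a, b, c, d, e, f, g, h] gives [2, 2, 2, 1, 1, 2, 2, 2]; set D = diag(2, 2, 2, 1, 1, 2, 2, 2) and form L = D - A. Computing the eigenvalues of L and sorting gives [0, 0.1522, 0.5858, 1.2346, 2, 2.7654, 3.4142, 3.8478]. The Fiedler value lambda_2 = 0.1522 is strictly positive, so the graph is connected.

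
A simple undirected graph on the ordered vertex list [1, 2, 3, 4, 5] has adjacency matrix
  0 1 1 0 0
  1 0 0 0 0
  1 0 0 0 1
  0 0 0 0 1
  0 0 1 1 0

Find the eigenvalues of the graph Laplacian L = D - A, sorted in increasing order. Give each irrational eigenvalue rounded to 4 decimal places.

Each diagonal entry of L is the vertex degree and each off-diagonal entry is -1 where an edge is present, 0 otherwise; in the order [1, 2, 3, 4, 5] the diagonal is [2, 1, 2, 1, 2]. L is symmetric positive semidefinite, so every eigenvalue is real and nonnegative. The single zero eigenvalue shows the graph is connected.

[0, 0.3820, 1.3820, 2.6180, 3.6180]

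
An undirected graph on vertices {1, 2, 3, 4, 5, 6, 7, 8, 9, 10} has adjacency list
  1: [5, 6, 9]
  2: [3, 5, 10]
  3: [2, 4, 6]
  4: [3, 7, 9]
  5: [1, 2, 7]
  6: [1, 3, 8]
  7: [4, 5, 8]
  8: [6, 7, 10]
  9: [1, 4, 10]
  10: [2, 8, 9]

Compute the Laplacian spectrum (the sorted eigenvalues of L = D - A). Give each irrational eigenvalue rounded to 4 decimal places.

[0, 2, 2, 2, 2, 2, 5, 5, 5, 5]

Each diagonal entry of L is the vertex degree and each off-diagonal entry is -1 where an edge is present, 0 otherwise; in the order [1, 2, 3, 4, 5, 6, 7, 8, 9, 10] the diagonal is [3, 3, 3, 3, 3, 3, 3, 3, 3, 3]. Diagonalising L (or applying a numerical eigensolver to the 10x10 matrix) gives the spectrum above. The single zero eigenvalue shows the graph is connected. There is one zero in the spectrum, matching the 1 component.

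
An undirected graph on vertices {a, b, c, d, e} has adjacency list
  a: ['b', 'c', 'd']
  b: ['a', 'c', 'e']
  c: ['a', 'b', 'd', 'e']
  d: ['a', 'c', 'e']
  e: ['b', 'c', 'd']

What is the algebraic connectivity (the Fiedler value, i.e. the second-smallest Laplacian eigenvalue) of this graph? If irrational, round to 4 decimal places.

3

Each diagonal entry of L is the vertex degree and each off-diagonal entry is -1 where an edge is present, 0 otherwise; in the order [a, b, c, d, e] the diagonal is [3, 3, 4, 3, 3]. The sorted Laplacian eigenvalues are [0, 3, 3, 5, 5]; the algebraic connectivity is the second entry, 3.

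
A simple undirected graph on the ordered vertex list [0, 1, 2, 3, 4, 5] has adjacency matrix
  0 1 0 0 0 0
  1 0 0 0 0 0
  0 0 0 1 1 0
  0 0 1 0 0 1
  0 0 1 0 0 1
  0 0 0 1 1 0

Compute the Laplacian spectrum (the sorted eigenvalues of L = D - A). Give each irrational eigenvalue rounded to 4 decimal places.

With the vertex order [0, 1, 2, 3, 4, 5], the degrees are [1, 1, 2, 2, 2, 2], giving D = diag(1, 1, 2, 2, 2, 2) and L = D - A. Diagonalising L (or applying a numerical eigensolver to the 6x6 matrix) gives the spectrum above. The 2 zero eigenvalues correspond to the 2 connected components. The eigenvalues sum to 10, which equals trace(L) = 2|E|.

[0, 0, 2, 2, 2, 4]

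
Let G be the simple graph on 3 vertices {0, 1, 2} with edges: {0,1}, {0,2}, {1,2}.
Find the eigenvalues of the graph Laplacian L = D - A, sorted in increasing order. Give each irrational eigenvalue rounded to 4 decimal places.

[0, 3, 3]

Reading degrees in the order [0, 1, 2] gives [2, 2, 2]; set D = diag(2, 2, 2) and form L = D - A. Diagonalising L (or applying a numerical eigensolver to the 3x3 matrix) gives the spectrum above. The single zero eigenvalue shows the graph is connected. The largest eigenvalue, 3, is at most the vertex count 3. By the matrix-tree theorem the graph has (1/3) * product of the nonzero eigenvalues = 3 spanning trees.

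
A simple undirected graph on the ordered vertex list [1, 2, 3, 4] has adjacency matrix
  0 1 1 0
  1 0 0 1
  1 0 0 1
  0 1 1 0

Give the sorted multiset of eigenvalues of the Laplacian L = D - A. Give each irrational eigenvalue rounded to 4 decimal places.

[0, 2, 2, 4]

Each diagonal entry of L is the vertex degree and each off-diagonal entry is -1 where an edge is present, 0 otherwise; in the order [1, 2, 3, 4] the diagonal is [2, 2, 2, 2]. Diagonalising L (or applying a numerical eigensolver to the 4x4 matrix) gives the spectrum above. The single zero eigenvalue shows the graph is connected.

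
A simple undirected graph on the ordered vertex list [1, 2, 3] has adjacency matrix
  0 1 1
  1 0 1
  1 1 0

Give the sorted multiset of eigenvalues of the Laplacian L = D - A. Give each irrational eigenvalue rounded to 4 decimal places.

[0, 3, 3]

Each diagonal entry of L is the vertex degree and each off-diagonal entry is -1 where an edge is present, 0 otherwise; in the order [1, 2, 3] the diagonal is [2, 2, 2]. Since every row of L sums to 0, the all-ones vector is in the kernel and 0 is an eigenvalue. The eigenvalues sum to 6, which equals trace(L) = 2|E|.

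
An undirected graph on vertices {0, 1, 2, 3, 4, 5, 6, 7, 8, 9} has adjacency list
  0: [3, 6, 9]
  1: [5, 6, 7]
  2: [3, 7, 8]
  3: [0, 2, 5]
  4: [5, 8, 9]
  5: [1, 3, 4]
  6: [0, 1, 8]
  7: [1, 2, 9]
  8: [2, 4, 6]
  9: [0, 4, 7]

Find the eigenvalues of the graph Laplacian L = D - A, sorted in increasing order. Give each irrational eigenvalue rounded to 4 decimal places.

[0, 2, 2, 2, 2, 2, 5, 5, 5, 5]

Reading degrees in the order [0, 1, 2, 3, 4, 5, 6, 7, 8, 9] gives [3, 3, 3, 3, 3, 3, 3, 3, 3, 3]; set D = diag(3, 3, 3, 3, 3, 3, 3, 3, 3, 3) and form L = D - A. The multiplicity of 0 as a Laplacian eigenvalue equals the number of connected components.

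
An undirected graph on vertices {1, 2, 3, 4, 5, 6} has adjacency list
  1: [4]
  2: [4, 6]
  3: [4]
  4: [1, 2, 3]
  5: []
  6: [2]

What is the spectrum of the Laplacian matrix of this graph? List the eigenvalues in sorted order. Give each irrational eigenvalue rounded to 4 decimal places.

Reading degrees in the order [1, 2, 3, 4, 5, 6] gives [1, 2, 1, 3, 0, 1]; set D = diag(1, 2, 1, 3, 0, 1) and form L = D - A. Since every row of L sums to 0, the all-ones vector is in the kernel and 0 is an eigenvalue. The 2 zero eigenvalues correspond to the 2 connected components. The eigenvalues sum to 8, which equals trace(L) = 2|E|.

[0, 0, 0.5188, 1, 2.3111, 4.1701]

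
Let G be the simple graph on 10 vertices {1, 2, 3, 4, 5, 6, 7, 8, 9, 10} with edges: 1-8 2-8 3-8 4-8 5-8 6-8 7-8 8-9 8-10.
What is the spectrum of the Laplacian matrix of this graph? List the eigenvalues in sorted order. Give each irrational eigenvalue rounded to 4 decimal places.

Each diagonal entry of L is the vertex degree and each off-diagonal entry is -1 where an edge is present, 0 otherwise; in the order [1, 2, 3, 4, 5, 6, 7, 8, 9, 10] the diagonal is [1, 1, 1, 1, 1, 1, 1, 9, 1, 1]. Diagonalising L (or applying a numerical eigensolver to the 10x10 matrix) gives the spectrum above. The single zero eigenvalue shows the graph is connected.

[0, 1, 1, 1, 1, 1, 1, 1, 1, 10]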